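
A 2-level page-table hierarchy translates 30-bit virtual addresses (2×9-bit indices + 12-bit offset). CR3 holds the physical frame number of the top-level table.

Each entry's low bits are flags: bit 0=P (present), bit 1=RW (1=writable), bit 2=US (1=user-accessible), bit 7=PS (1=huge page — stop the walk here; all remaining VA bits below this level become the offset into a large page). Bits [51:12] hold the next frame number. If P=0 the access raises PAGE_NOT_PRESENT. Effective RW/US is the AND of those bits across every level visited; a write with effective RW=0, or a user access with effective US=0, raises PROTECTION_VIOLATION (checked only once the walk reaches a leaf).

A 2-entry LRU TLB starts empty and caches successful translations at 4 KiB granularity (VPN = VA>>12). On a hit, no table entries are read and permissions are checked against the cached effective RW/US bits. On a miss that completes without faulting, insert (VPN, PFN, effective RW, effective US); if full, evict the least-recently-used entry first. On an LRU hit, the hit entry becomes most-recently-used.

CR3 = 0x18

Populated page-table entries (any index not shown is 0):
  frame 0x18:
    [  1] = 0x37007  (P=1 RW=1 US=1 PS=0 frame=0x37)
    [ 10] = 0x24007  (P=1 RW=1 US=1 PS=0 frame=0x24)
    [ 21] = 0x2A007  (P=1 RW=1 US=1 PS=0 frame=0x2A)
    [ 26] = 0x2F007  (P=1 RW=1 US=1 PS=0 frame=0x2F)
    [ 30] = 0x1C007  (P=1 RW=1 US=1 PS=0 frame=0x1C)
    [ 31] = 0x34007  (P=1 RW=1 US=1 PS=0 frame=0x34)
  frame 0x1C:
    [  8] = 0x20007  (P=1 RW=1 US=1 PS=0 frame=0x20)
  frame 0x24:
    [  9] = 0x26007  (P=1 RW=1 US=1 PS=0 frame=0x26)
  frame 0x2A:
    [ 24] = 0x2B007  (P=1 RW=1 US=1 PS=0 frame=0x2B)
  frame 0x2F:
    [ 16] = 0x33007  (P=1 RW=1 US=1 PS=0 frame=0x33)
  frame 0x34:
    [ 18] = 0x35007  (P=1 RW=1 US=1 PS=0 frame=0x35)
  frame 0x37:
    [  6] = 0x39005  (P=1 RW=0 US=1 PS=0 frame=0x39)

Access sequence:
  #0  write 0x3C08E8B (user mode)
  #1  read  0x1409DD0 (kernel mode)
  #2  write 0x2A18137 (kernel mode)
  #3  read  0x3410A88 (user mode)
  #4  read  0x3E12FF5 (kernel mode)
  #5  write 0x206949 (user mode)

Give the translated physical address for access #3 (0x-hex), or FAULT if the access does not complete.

Per-access translation:
#0 VA=0x3C08E8B (w,user):
  [0] read 0x18 idx=30: raw=0x1C007 flags P=1 W=1 U=1 S=0
  [1] read 0x1C idx=8: raw=0x20007 flags P=1 W=1 U=1 S=0
  ✓ 0x20E8B  — 2 lookups
#1 VA=0x1409DD0 (r,kernel):
  [0] read 0x18 idx=10: raw=0x24007 flags P=1 W=1 U=1 S=0
  [1] read 0x24 idx=9: raw=0x26007 flags P=1 W=1 U=1 S=0
  ✓ 0x26DD0  — 2 lookups
#2 VA=0x2A18137 (w,kernel):
  [0] read 0x18 idx=21: raw=0x2A007 flags P=1 W=1 U=1 S=0
  [1] read 0x2A idx=24: raw=0x2B007 flags P=1 W=1 U=1 S=0
  ✓ 0x2B137  — 2 lookups
#3 VA=0x3410A88 (r,user):
  [0] read 0x18 idx=26: raw=0x2F007 flags P=1 W=1 U=1 S=0
  [1] read 0x2F idx=16: raw=0x33007 flags P=1 W=1 U=1 S=0
  ✓ 0x33A88  — 2 lookups
#4 VA=0x3E12FF5 (r,kernel):
  [0] read 0x18 idx=31: raw=0x34007 flags P=1 W=1 U=1 S=0
  [1] read 0x34 idx=18: raw=0x35007 flags P=1 W=1 U=1 S=0
  ✓ 0x35FF5  — 2 lookups
#5 VA=0x206949 (w,user):
  [0] read 0x18 idx=1: raw=0x37007 flags P=1 W=1 U=1 S=0
  [1] read 0x37 idx=6: raw=0x39005 flags P=1 W=0 U=1 S=0
  ✗ PROTECTION_VIOLATION  [2 reads]

Access #3 PA: 0x33A88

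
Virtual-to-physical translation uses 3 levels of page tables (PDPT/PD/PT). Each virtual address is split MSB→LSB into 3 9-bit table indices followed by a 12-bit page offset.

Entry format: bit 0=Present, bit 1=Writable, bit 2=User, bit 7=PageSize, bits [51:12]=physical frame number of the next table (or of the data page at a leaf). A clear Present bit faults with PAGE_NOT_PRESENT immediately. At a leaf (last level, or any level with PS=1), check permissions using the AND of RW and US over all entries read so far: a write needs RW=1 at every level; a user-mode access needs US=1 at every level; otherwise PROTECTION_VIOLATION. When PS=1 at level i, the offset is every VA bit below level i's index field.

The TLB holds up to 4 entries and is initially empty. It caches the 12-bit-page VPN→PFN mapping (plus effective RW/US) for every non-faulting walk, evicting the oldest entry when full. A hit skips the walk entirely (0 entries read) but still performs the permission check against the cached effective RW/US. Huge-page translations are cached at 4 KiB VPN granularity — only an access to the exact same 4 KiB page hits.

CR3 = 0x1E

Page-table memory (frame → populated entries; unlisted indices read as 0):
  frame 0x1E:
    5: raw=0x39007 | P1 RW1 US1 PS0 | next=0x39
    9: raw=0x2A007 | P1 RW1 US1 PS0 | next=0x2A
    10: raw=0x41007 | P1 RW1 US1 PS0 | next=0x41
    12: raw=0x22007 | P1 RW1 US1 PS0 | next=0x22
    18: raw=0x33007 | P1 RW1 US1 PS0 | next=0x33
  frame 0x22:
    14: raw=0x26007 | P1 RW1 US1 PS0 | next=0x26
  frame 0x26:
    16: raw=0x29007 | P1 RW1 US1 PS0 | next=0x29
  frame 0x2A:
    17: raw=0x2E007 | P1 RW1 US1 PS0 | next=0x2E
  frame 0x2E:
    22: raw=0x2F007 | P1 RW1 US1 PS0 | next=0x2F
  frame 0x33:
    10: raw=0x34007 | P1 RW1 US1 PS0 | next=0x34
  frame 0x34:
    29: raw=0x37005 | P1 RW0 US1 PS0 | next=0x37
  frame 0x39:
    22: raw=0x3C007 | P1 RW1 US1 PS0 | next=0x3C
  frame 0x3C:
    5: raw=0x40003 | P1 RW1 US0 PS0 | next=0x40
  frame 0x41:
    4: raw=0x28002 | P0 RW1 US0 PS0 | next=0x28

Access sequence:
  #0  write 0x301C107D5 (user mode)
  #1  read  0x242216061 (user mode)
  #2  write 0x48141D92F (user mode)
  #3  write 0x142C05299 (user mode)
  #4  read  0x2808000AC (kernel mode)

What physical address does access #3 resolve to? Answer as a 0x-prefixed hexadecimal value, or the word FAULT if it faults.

Per-access translation:
#0 VA=0x301C107D5 (w,user):
  L0 @0x1E[12] → 0x22007  P=1,RW=1,US=1,PS=0
  L1 @0x22[14] → 0x26007  P=1,RW=1,US=1,PS=0
  L2 @0x26[16] → 0x29007  P=1,RW=1,US=1,PS=0
  → PA=0x297D5  (3 entries read)
#1 VA=0x242216061 (r,user):
  L0 @0x1E[9] → 0x2A007  P=1,RW=1,US=1,PS=0
  L1 @0x2A[17] → 0x2E007  P=1,RW=1,US=1,PS=0
  L2 @0x2E[22] → 0x2F007  P=1,RW=1,US=1,PS=0
  → PA=0x2F061  (3 entries read)
#2 VA=0x48141D92F (w,user):
  L0 @0x1E[18] → 0x33007  P=1,RW=1,US=1,PS=0
  L1 @0x33[10] → 0x34007  P=1,RW=1,US=1,PS=0
  L2 @0x34[29] → 0x37005  P=1,RW=0,US=1,PS=0
  ⇒ fault: PROTECTION_VIOLATION  — 3 lookups
#3 VA=0x142C05299 (w,user):
  L0 @0x1E[5] → 0x39007  P=1,RW=1,US=1,PS=0
  L1 @0x39[22] → 0x3C007  P=1,RW=1,US=1,PS=0
  L2 @0x3C[5] → 0x40003  P=1,RW=1,US=0,PS=0
  ⇒ fault: PROTECTION_VIOLATION  — 3 lookups
#4 VA=0x2808000AC (r,kernel):
  L0 @0x1E[10] → 0x41007  P=1,RW=1,US=1,PS=0
  L1 @0x41[4] → 0x28002  P=0,RW=1,US=0,PS=0
  ⇒ fault: PAGE_NOT_PRESENT  — 2 lookups

Access #3 PA: FAULT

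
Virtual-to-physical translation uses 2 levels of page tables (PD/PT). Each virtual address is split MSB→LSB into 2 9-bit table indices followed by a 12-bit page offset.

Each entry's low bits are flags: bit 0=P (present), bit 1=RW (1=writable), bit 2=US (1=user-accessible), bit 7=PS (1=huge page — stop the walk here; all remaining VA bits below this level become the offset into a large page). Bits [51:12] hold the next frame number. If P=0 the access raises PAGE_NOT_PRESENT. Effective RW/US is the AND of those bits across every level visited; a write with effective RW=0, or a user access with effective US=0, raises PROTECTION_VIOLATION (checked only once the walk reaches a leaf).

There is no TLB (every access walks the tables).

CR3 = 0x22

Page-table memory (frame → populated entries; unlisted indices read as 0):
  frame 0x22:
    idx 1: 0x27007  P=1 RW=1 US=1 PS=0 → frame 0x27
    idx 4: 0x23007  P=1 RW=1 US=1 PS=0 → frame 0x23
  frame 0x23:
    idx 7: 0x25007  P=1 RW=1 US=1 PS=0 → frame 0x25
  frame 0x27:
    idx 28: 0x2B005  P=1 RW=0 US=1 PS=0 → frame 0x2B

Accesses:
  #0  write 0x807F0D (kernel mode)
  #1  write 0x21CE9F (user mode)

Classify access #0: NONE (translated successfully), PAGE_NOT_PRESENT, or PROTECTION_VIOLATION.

Per-access translation:
#0 VA=0x807F0D (w,kernel):
  L0 @0x22[4] → 0x23007  P=1,RW=1,US=1,PS=0
  L1 @0x23[7] → 0x25007  P=1,RW=1,US=1,PS=0
  ⇒ phys 0x25F0D  [2 reads]
#1 VA=0x21CE9F (w,user):
  L0 @0x22[1] → 0x27007  P=1,RW=1,US=1,PS=0
  L1 @0x27[28] → 0x2B005  P=1,RW=0,US=1,PS=0
  ⇒ fault: PROTECTION_VIOLATION  — 2 lookups

Access #0 fault: NONE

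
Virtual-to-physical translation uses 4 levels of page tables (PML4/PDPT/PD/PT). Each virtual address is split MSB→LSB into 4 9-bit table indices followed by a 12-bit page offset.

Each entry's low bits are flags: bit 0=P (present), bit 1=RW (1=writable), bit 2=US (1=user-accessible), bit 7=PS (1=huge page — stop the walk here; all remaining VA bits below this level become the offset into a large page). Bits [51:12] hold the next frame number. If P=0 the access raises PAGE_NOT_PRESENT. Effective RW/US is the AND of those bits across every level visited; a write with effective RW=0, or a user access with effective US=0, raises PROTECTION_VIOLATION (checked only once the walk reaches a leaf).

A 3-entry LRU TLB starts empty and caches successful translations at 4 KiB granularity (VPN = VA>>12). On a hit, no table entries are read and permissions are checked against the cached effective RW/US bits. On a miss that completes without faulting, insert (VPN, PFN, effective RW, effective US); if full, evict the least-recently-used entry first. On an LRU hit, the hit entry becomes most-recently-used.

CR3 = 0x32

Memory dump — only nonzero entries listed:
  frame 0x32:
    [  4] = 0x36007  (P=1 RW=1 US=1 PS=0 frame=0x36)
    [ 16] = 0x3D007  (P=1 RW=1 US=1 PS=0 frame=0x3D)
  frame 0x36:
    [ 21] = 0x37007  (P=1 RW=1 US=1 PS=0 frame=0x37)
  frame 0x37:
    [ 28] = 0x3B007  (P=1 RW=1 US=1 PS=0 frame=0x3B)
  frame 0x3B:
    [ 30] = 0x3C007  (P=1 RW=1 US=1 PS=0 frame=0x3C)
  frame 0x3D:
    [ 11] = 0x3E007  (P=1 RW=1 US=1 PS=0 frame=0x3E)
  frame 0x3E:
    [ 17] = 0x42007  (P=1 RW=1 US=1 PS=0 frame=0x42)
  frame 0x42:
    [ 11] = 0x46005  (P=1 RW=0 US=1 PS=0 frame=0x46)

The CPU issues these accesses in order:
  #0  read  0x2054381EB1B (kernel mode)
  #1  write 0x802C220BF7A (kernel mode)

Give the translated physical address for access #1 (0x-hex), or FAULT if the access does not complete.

Walk each access:
#0 VA=0x2054381EB1B (r,kernel):
  lvl0: tbl 0x32, slot 4 ⇒ 0x36007 (P1/RW1/US1/PS0)
  lvl1: tbl 0x36, slot 21 ⇒ 0x37007 (P1/RW1/US1/PS0)
  lvl2: tbl 0x37, slot 28 ⇒ 0x3B007 (P1/RW1/US1/PS0)
  lvl3: tbl 0x3B, slot 30 ⇒ 0x3C007 (P1/RW1/US1/PS0)
  ⇒ phys 0x3CB1B  [4 reads]
#1 VA=0x802C220BF7A (w,kernel):
  lvl0: tbl 0x32, slot 16 ⇒ 0x3D007 (P1/RW1/US1/PS0)
  lvl1: tbl 0x3D, slot 11 ⇒ 0x3E007 (P1/RW1/US1/PS0)
  lvl2: tbl 0x3E, slot 17 ⇒ 0x42007 (P1/RW1/US1/PS0)
  lvl3: tbl 0x42, slot 11 ⇒ 0x46005 (P1/RW0/US1/PS0)
  → PROTECTION_VIOLATION  (4 entries read)

Access #1 PA: FAULT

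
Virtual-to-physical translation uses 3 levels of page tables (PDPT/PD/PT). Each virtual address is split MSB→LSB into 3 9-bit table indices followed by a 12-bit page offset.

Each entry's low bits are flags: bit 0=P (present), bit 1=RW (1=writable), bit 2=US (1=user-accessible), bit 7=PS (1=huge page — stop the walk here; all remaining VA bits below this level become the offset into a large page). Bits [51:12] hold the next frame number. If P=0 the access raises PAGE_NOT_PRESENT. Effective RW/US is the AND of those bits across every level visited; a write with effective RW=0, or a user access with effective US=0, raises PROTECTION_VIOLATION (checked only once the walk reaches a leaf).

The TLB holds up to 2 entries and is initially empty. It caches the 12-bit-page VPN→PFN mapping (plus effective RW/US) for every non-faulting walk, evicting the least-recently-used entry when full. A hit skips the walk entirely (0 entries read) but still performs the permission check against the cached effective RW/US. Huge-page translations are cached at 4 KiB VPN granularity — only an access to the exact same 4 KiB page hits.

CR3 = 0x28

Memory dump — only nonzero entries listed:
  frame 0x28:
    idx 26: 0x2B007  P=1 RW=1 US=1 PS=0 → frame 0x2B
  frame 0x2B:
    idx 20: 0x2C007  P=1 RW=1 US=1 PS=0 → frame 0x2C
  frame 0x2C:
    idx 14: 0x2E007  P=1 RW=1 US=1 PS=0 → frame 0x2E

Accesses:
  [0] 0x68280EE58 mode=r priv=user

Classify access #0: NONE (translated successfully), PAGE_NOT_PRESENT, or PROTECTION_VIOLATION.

Walk each access:
#0 VA=0x68280EE58 (r,user):
  L0 @0x28[26] → 0x2B007  P=1,RW=1,US=1,PS=0
  L1 @0x2B[20] → 0x2C007  P=1,RW=1,US=1,PS=0
  L2 @0x2C[14] → 0x2E007  P=1,RW=1,US=1,PS=0
  → PA=0x2EE58  (3 entries read)

Access #0 fault: NONE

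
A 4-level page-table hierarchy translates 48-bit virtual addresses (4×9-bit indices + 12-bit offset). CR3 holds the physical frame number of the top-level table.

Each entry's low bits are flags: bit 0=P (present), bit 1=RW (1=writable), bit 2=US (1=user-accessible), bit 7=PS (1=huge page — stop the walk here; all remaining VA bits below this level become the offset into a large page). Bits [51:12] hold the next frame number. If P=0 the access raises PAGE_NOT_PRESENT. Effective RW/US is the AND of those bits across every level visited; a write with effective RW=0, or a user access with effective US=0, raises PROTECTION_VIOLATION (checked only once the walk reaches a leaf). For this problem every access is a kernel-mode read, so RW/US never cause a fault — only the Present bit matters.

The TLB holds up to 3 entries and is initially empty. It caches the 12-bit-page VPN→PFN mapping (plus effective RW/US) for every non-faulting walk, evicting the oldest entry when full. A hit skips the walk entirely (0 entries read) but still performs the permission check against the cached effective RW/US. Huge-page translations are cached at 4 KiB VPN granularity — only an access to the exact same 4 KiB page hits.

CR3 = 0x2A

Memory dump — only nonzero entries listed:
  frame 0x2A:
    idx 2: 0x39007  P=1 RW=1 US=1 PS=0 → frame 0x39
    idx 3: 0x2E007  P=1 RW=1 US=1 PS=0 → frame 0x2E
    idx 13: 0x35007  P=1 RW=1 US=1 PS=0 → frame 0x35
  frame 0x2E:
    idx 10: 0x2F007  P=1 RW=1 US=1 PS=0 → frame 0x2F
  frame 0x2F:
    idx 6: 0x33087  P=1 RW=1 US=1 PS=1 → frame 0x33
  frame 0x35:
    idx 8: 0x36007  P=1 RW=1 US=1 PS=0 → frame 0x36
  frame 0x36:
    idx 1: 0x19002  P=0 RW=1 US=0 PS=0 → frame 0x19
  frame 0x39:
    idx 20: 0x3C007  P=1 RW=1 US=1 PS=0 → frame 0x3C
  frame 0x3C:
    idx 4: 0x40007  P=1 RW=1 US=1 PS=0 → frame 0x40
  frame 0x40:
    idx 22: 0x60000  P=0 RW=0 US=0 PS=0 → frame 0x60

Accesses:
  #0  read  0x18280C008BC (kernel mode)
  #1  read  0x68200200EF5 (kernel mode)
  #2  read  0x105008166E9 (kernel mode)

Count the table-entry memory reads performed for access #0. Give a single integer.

Trace:
#0 VA=0x18280C008BC (r,kernel):
  lvl0: tbl 0x2A, slot 3 ⇒ 0x2E007 (P1/RW1/US1/PS0)
  lvl1: tbl 0x2E, slot 10 ⇒ 0x2F007 (P1/RW1/US1/PS0)
  lvl2: tbl 0x2F, slot 6 ⇒ 0x33087 (P1/RW1/US1/PS1)
  ✓ 0x338BC (huge @L2)  — 3 lookups
#1 VA=0x68200200EF5 (r,kernel):
  lvl0: tbl 0x2A, slot 13 ⇒ 0x35007 (P1/RW1/US1/PS0)
  lvl1: tbl 0x35, slot 8 ⇒ 0x36007 (P1/RW1/US1/PS0)
  lvl2: tbl 0x36, slot 1 ⇒ 0x19002 (P0/RW1/US0/PS0)
  ⇒ fault: PAGE_NOT_PRESENT  — 3 lookups
#2 VA=0x105008166E9 (r,kernel):
  lvl0: tbl 0x2A, slot 2 ⇒ 0x39007 (P1/RW1/US1/PS0)
  lvl1: tbl 0x39, slot 20 ⇒ 0x3C007 (P1/RW1/US1/PS0)
  lvl2: tbl 0x3C, slot 4 ⇒ 0x40007 (P1/RW1/US1/PS0)
  lvl3: tbl 0x40, slot 22 ⇒ 0x60000 (P0/RW0/US0/PS0)
  ⇒ fault: PAGE_NOT_PRESENT  — 4 lookups

Entries read for #0: 3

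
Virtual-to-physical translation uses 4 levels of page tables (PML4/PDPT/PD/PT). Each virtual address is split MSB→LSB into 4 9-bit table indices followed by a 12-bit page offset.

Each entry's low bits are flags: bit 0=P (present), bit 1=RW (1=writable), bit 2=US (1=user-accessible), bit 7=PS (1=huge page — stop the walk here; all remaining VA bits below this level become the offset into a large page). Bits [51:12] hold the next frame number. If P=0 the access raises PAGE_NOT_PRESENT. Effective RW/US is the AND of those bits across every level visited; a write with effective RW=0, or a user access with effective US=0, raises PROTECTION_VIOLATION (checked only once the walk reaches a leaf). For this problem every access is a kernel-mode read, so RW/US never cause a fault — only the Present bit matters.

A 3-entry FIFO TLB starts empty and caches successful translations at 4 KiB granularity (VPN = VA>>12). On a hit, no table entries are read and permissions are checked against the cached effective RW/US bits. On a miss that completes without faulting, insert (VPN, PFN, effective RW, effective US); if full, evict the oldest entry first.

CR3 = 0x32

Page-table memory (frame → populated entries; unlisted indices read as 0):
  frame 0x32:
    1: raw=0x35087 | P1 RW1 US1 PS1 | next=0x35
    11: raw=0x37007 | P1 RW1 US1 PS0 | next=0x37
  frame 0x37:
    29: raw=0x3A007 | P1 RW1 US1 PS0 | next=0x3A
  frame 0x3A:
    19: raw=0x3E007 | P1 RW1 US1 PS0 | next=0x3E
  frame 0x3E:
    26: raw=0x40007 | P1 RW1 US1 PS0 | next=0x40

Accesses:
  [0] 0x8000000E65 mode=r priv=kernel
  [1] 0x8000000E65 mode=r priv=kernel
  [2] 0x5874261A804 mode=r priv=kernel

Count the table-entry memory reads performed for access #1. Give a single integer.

Trace:
#0 VA=0x8000000E65 (r,kernel):
  lvl0: tbl 0x32, slot 1 ⇒ 0x35087 (P1/RW1/US1/PS1)
  ✓ 0x35E65 (huge @L0)  — 1 lookups
#1 VA=0x8000000E65 (r,kernel):
  TLB hit vpn=0x8000000 → PA=0x35E65
#2 VA=0x5874261A804 (r,kernel):
  lvl0: tbl 0x32, slot 11 ⇒ 0x37007 (P1/RW1/US1/PS0)
  lvl1: tbl 0x37, slot 29 ⇒ 0x3A007 (P1/RW1/US1/PS0)
  lvl2: tbl 0x3A, slot 19 ⇒ 0x3E007 (P1/RW1/US1/PS0)
  lvl3: tbl 0x3E, slot 26 ⇒ 0x40007 (P1/RW1/US1/PS0)
  ✓ 0x40804  — 4 lookups

Entries read for #1: 0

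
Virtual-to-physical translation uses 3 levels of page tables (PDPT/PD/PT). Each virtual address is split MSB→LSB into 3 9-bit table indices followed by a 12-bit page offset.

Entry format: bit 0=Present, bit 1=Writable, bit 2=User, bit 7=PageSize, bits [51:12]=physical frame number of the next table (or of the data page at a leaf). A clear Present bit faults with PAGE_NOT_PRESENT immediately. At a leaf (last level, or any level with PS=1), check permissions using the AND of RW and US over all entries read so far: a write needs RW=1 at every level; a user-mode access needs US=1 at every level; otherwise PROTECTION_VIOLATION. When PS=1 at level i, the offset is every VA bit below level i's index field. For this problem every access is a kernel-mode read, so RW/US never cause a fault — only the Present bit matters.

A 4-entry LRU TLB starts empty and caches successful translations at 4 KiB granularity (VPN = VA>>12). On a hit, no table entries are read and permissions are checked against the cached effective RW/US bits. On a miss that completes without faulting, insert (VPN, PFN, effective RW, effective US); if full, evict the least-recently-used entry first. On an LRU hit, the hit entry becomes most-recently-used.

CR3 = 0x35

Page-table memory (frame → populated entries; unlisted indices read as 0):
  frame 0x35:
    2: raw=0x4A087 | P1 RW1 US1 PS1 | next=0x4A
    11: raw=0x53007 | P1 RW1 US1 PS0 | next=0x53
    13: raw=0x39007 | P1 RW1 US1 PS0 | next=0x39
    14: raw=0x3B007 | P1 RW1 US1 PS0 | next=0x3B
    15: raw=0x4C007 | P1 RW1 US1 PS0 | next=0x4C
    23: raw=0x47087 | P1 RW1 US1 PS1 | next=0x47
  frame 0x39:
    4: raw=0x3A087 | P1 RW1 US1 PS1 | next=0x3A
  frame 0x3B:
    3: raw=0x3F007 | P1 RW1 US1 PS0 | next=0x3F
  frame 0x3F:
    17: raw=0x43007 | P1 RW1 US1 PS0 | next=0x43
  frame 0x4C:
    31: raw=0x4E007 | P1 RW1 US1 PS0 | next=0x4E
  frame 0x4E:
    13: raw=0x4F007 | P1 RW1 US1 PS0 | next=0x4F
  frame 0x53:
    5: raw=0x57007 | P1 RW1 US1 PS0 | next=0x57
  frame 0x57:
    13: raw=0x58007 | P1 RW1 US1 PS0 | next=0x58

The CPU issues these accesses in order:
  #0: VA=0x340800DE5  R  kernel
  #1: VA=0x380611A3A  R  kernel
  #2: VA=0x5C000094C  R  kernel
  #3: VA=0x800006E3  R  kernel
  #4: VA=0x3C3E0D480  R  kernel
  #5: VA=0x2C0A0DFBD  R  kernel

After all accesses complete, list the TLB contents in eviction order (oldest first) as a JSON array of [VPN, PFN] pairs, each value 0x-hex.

Per-access translation:
#0 VA=0x340800DE5 (r,kernel):
  L0 @0x35[13] → 0x39007  P=1,RW=1,US=1,PS=0
  L1 @0x39[4] → 0x3A087  P=1,RW=1,US=1,PS=1
  ⇒ phys 0x3ADE5 (huge @L1)  [2 reads]
#1 VA=0x380611A3A (r,kernel):
  L0 @0x35[14] → 0x3B007  P=1,RW=1,US=1,PS=0
  L1 @0x3B[3] → 0x3F007  P=1,RW=1,US=1,PS=0
  L2 @0x3F[17] → 0x43007  P=1,RW=1,US=1,PS=0
  ⇒ phys 0x43A3A  [3 reads]
#2 VA=0x5C000094C (r,kernel):
  L0 @0x35[23] → 0x47087  P=1,RW=1,US=1,PS=1
  ⇒ phys 0x4794C (huge @L0)  [1 reads]
#3 VA=0x800006E3 (r,kernel):
  L0 @0x35[2] → 0x4A087  P=1,RW=1,US=1,PS=1
  ⇒ phys 0x4A6E3 (huge @L0)  [1 reads]
#4 VA=0x3C3E0D480 (r,kernel):
  L0 @0x35[15] → 0x4C007  P=1,RW=1,US=1,PS=0
  L1 @0x4C[31] → 0x4E007  P=1,RW=1,US=1,PS=0
  L2 @0x4E[13] → 0x4F007  P=1,RW=1,US=1,PS=0
  ⇒ phys 0x4F480  [3 reads]
#5 VA=0x2C0A0DFBD (r,kernel):
  L0 @0x35[11] → 0x53007  P=1,RW=1,US=1,PS=0
  L1 @0x53[5] → 0x57007  P=1,RW=1,US=1,PS=0
  L2 @0x57[13] → 0x58007  P=1,RW=1,US=1,PS=0
  ⇒ phys 0x58FBD  [3 reads]

TLB: [["0x5C0000", "0x47"], ["0x80000", "0x4A"], ["0x3C3E0D", "0x4F"], ["0x2C0A0D", "0x58"]]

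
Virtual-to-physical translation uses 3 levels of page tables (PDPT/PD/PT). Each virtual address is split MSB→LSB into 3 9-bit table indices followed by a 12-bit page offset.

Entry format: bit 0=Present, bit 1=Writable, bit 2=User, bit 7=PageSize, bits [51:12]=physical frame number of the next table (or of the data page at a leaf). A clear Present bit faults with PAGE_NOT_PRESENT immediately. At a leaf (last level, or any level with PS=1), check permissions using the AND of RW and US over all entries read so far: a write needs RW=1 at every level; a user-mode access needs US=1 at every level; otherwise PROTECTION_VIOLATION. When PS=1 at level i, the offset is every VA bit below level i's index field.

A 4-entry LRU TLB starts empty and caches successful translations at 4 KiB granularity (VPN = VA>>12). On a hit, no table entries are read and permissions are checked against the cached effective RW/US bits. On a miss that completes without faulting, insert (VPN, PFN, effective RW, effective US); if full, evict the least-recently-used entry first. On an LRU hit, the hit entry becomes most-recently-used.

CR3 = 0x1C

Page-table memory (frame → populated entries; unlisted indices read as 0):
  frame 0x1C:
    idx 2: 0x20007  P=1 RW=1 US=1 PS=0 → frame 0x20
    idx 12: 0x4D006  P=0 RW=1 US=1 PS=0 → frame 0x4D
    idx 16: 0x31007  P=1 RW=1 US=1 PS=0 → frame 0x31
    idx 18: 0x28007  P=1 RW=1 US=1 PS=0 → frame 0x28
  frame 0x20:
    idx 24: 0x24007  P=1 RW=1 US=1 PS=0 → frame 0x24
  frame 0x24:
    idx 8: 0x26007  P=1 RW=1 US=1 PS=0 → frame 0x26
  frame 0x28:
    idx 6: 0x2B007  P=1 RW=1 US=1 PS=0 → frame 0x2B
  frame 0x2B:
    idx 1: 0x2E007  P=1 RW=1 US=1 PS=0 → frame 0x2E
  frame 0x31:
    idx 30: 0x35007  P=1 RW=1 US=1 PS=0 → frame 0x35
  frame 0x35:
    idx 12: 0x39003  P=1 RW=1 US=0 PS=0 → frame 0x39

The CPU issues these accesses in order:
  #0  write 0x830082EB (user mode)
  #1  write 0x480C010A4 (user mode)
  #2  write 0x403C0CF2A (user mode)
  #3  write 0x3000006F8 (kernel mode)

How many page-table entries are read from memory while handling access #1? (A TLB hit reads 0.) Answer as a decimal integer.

Trace:
#0 VA=0x830082EB (w,user):
  [0] read 0x1C idx=2: raw=0x20007 flags P=1 W=1 U=1 S=0
  [1] read 0x20 idx=24: raw=0x24007 flags P=1 W=1 U=1 S=0
  [2] read 0x24 idx=8: raw=0x26007 flags P=1 W=1 U=1 S=0
  ⇒ phys 0x262EB  [3 reads]
#1 VA=0x480C010A4 (w,user):
  [0] read 0x1C idx=18: raw=0x28007 flags P=1 W=1 U=1 S=0
  [1] read 0x28 idx=6: raw=0x2B007 flags P=1 W=1 U=1 S=0
  [2] read 0x2B idx=1: raw=0x2E007 flags P=1 W=1 U=1 S=0
  ⇒ phys 0x2E0A4  [3 reads]
#2 VA=0x403C0CF2A (w,user):
  [0] read 0x1C idx=16: raw=0x31007 flags P=1 W=1 U=1 S=0
  [1] read 0x31 idx=30: raw=0x35007 flags P=1 W=1 U=1 S=0
  [2] read 0x35 idx=12: raw=0x39003 flags P=1 W=1 U=0 S=0
  → PROTECTION_VIOLATION  (3 entries read)
#3 VA=0x3000006F8 (w,kernel):
  [0] read 0x1C idx=12: raw=0x4D006 flags P=0 W=1 U=1 S=0
  → PAGE_NOT_PRESENT  (1 entries read)

Entries read for #1: 3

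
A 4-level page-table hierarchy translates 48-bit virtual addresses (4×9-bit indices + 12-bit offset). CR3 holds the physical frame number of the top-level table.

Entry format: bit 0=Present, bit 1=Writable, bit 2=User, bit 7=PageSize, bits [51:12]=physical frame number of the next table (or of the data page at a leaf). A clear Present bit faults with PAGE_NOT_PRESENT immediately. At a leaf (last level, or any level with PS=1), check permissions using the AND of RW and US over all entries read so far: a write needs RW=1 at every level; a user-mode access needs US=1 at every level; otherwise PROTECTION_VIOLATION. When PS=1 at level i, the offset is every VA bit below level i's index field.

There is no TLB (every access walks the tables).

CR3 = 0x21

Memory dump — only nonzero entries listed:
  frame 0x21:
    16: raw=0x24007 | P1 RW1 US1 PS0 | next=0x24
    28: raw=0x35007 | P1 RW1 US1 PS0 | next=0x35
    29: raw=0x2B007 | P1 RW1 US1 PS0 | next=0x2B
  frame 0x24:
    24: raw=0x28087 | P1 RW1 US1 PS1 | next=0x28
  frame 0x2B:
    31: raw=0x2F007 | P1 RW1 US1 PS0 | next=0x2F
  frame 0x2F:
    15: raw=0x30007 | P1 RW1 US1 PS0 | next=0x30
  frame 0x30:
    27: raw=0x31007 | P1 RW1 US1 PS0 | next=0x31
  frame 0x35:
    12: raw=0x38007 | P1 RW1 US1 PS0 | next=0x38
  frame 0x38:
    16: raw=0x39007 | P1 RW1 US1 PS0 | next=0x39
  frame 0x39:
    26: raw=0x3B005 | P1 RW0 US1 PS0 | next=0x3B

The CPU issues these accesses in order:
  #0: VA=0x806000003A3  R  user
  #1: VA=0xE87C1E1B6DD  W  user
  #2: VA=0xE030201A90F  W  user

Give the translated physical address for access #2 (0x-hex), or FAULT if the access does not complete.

Walk each access:
#0 VA=0x806000003A3 (r,user):
  L0: frame=0x21 idx=16 entry=0x24007 [P=1 RW=1 US=1 PS=0]
  L1: frame=0x24 idx=24 entry=0x28087 [P=1 RW=1 US=1 PS=1]
  ✓ 0x283A3 (huge @L1)  — 2 lookups
#1 VA=0xE87C1E1B6DD (w,user):
  L0: frame=0x21 idx=29 entry=0x2B007 [P=1 RW=1 US=1 PS=0]
  L1: frame=0x2B idx=31 entry=0x2F007 [P=1 RW=1 US=1 PS=0]
  L2: frame=0x2F idx=15 entry=0x30007 [P=1 RW=1 US=1 PS=0]
  L3: frame=0x30 idx=27 entry=0x31007 [P=1 RW=1 US=1 PS=0]
  ✓ 0x316DD  — 4 lookups
#2 VA=0xE030201A90F (w,user):
  L0: frame=0x21 idx=28 entry=0x35007 [P=1 RW=1 US=1 PS=0]
  L1: frame=0x35 idx=12 entry=0x38007 [P=1 RW=1 US=1 PS=0]
  L2: frame=0x38 idx=16 entry=0x39007 [P=1 RW=1 US=1 PS=0]
  L3: frame=0x39 idx=26 entry=0x3B005 [P=1 RW=0 US=1 PS=0]
  ✗ PROTECTION_VIOLATION  [4 reads]

Access #2 PA: FAULT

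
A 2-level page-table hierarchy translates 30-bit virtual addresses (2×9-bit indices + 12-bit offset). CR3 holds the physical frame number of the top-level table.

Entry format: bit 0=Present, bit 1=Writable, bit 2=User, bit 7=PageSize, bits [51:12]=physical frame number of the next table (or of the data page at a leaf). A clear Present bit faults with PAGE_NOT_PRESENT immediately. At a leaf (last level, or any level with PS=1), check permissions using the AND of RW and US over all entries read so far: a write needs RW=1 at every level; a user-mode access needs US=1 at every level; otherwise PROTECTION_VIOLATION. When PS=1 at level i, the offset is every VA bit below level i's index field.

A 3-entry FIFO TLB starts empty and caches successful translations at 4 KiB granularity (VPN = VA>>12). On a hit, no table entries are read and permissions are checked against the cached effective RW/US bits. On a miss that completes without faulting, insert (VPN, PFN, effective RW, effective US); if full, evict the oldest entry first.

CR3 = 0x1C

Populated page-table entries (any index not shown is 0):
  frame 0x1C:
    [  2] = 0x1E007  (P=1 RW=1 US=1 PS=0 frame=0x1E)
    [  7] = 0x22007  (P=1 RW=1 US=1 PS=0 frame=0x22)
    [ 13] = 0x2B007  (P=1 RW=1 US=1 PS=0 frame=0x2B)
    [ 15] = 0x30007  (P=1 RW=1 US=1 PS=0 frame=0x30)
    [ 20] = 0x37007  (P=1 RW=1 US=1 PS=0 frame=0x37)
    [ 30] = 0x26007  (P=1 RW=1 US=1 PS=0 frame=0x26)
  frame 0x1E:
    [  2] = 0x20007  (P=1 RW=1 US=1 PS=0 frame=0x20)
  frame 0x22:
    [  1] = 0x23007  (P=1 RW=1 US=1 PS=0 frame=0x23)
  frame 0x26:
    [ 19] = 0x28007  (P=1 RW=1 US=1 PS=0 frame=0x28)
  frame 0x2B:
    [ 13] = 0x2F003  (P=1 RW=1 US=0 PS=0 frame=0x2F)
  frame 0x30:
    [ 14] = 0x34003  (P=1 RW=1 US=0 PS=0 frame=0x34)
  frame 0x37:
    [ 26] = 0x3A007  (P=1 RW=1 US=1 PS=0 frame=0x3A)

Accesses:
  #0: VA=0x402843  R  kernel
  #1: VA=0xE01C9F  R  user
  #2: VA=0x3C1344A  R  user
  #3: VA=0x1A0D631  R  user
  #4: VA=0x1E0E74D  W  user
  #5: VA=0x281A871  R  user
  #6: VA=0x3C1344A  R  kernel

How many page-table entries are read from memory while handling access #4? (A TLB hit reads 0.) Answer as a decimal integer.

Trace:
#0 VA=0x402843 (r,kernel):
  lvl0: tbl 0x1C, slot 2 ⇒ 0x1E007 (P1/RW1/US1/PS0)
  lvl1: tbl 0x1E, slot 2 ⇒ 0x20007 (P1/RW1/US1/PS0)
  ⇒ phys 0x20843  [2 reads]
#1 VA=0xE01C9F (r,user):
  lvl0: tbl 0x1C, slot 7 ⇒ 0x22007 (P1/RW1/US1/PS0)
  lvl1: tbl 0x22, slot 1 ⇒ 0x23007 (P1/RW1/US1/PS0)
  ⇒ phys 0x23C9F  [2 reads]
#2 VA=0x3C1344A (r,user):
  lvl0: tbl 0x1C, slot 30 ⇒ 0x26007 (P1/RW1/US1/PS0)
  lvl1: tbl 0x26, slot 19 ⇒ 0x28007 (P1/RW1/US1/PS0)
  ⇒ phys 0x2844A  [2 reads]
#3 VA=0x1A0D631 (r,user):
  lvl0: tbl 0x1C, slot 13 ⇒ 0x2B007 (P1/RW1/US1/PS0)
  lvl1: tbl 0x2B, slot 13 ⇒ 0x2F003 (P1/RW1/US0/PS0)
  ⇒ fault: PROTECTION_VIOLATION  — 2 lookups
#4 VA=0x1E0E74D (w,user):
  lvl0: tbl 0x1C, slot 15 ⇒ 0x30007 (P1/RW1/US1/PS0)
  lvl1: tbl 0x30, slot 14 ⇒ 0x34003 (P1/RW1/US0/PS0)
  ⇒ fault: PROTECTION_VIOLATION  — 2 lookups
#5 VA=0x281A871 (r,user):
  lvl0: tbl 0x1C, slot 20 ⇒ 0x37007 (P1/RW1/US1/PS0)
  lvl1: tbl 0x37, slot 26 ⇒ 0x3A007 (P1/RW1/US1/PS0)
  ⇒ phys 0x3A871  [2 reads]
#6 VA=0x3C1344A (r,kernel):
  TLB hit vpn=0x3C13 → PA=0x2844A

Entries read for #4: 2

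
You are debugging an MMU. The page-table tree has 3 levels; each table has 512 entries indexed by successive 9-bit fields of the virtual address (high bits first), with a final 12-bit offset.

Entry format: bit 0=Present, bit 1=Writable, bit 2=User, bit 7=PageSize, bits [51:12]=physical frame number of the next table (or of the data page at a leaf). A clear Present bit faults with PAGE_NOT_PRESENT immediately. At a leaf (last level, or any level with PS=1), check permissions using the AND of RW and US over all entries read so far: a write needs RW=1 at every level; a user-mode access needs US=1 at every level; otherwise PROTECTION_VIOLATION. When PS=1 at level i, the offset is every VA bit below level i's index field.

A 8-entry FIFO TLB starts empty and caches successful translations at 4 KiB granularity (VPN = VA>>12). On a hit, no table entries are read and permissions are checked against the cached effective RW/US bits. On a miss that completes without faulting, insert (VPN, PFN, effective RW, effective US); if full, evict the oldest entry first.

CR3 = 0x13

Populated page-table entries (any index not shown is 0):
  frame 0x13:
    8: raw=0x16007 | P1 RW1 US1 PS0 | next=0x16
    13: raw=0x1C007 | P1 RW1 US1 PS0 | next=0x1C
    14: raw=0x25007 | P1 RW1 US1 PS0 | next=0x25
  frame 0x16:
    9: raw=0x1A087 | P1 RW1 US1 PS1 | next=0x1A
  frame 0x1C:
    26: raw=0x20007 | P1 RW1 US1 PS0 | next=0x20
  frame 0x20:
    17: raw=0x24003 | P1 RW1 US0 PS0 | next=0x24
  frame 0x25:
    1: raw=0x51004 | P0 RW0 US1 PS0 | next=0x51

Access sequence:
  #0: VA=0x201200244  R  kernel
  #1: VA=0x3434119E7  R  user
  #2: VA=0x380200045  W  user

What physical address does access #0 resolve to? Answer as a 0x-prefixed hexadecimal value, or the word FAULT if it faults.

Per-access translation:
#0 VA=0x201200244 (r,kernel):
  lvl0: tbl 0x13, slot 8 ⇒ 0x16007 (P1/RW1/US1/PS0)
  lvl1: tbl 0x16, slot 9 ⇒ 0x1A087 (P1/RW1/US1/PS1)
  → PA=0x1A244 (huge @L1)  (2 entries read)
#1 VA=0x3434119E7 (r,user):
  lvl0: tbl 0x13, slot 13 ⇒ 0x1C007 (P1/RW1/US1/PS0)
  lvl1: tbl 0x1C, slot 26 ⇒ 0x20007 (P1/RW1/US1/PS0)
  lvl2: tbl 0x20, slot 17 ⇒ 0x24003 (P1/RW1/US0/PS0)
  ⇒ fault: PROTECTION_VIOLATION  — 3 lookups
#2 VA=0x380200045 (w,user):
  lvl0: tbl 0x13, slot 14 ⇒ 0x25007 (P1/RW1/US1/PS0)
  lvl1: tbl 0x25, slot 1 ⇒ 0x51004 (P0/RW0/US1/PS0)
  ⇒ fault: PAGE_NOT_PRESENT  — 2 lookups

Access #0 PA: 0x1A244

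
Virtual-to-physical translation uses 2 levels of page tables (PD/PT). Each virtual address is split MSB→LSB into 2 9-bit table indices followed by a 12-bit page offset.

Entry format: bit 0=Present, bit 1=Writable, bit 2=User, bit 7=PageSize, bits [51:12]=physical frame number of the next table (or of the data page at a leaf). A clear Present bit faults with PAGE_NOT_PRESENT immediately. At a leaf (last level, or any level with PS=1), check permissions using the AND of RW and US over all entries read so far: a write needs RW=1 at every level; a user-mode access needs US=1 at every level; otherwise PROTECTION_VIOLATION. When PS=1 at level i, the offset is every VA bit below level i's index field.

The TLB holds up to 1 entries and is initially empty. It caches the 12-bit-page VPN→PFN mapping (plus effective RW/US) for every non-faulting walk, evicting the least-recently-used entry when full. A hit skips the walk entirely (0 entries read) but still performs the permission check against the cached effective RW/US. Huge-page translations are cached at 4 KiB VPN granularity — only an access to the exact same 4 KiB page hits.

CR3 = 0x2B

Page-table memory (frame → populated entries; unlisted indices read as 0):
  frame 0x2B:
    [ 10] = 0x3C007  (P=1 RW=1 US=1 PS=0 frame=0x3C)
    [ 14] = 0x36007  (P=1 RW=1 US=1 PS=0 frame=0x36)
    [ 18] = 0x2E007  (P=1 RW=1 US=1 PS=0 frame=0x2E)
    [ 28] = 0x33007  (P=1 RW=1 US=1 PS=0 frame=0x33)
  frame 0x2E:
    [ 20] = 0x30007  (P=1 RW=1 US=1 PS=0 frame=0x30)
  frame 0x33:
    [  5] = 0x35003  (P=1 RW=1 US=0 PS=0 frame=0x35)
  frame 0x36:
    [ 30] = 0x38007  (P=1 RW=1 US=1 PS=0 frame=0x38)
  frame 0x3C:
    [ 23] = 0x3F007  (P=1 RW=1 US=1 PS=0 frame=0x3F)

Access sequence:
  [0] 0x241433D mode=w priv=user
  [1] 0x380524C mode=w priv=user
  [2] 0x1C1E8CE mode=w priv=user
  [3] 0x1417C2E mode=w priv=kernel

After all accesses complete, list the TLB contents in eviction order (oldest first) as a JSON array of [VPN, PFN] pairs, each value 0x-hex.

Trace:
#0 VA=0x241433D (w,user):
  L0: frame=0x2B idx=18 entry=0x2E007 [P=1 RW=1 US=1 PS=0]
  L1: frame=0x2E idx=20 entry=0x30007 [P=1 RW=1 US=1 PS=0]
  → PA=0x3033D  (2 entries read)
#1 VA=0x380524C (w,user):
  L0: frame=0x2B idx=28 entry=0x33007 [P=1 RW=1 US=1 PS=0]
  L1: frame=0x33 idx=5 entry=0x35003 [P=1 RW=1 US=0 PS=0]
  ⇒ fault: PROTECTION_VIOLATION  — 2 lookups
#2 VA=0x1C1E8CE (w,user):
  L0: frame=0x2B idx=14 entry=0x36007 [P=1 RW=1 US=1 PS=0]
  L1: frame=0x36 idx=30 entry=0x38007 [P=1 RW=1 US=1 PS=0]
  → PA=0x388CE  (2 entries read)
#3 VA=0x1417C2E (w,kernel):
  L0: frame=0x2B idx=10 entry=0x3C007 [P=1 RW=1 US=1 PS=0]
  L1: frame=0x3C idx=23 entry=0x3F007 [P=1 RW=1 US=1 PS=0]
  → PA=0x3FC2E  (2 entries read)

TLB: [["0x1417", "0x3F"]]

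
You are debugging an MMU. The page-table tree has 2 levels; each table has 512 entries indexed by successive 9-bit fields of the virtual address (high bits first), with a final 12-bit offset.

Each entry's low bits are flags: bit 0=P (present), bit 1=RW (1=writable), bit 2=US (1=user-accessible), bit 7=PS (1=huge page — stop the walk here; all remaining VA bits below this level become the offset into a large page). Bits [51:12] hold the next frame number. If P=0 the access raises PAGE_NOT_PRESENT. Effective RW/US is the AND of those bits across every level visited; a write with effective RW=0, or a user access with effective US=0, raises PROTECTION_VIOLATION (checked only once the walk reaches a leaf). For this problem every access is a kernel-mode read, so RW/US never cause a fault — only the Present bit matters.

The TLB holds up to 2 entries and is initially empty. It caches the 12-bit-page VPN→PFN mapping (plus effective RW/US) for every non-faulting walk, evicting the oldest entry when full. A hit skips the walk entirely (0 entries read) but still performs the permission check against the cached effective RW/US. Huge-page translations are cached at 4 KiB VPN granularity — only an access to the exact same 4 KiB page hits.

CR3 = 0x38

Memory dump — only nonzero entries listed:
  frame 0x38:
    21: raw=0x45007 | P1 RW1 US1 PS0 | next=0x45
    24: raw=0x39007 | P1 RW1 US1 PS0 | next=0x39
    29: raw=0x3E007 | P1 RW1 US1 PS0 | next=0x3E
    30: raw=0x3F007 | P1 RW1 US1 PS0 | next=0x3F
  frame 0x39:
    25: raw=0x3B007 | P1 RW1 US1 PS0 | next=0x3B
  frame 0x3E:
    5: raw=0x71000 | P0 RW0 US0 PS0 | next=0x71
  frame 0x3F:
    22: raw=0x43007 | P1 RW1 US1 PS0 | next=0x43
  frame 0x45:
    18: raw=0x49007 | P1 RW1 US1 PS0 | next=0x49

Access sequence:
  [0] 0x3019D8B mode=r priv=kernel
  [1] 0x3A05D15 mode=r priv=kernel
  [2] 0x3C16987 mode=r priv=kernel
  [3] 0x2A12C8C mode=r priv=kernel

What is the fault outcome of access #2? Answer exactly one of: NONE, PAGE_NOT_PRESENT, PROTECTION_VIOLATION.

Trace:
#0 VA=0x3019D8B (r,kernel):
  [0] read 0x38 idx=24: raw=0x39007 flags P=1 W=1 U=1 S=0
  [1] read 0x39 idx=25: raw=0x3B007 flags P=1 W=1 U=1 S=0
  ✓ 0x3BD8B  — 2 lookups
#1 VA=0x3A05D15 (r,kernel):
  [0] read 0x38 idx=29: raw=0x3E007 flags P=1 W=1 U=1 S=0
  [1] read 0x3E idx=5: raw=0x71000 flags P=0 W=0 U=0 S=0
  → PAGE_NOT_PRESENT  (2 entries read)
#2 VA=0x3C16987 (r,kernel):
  [0] read 0x38 idx=30: raw=0x3F007 flags P=1 W=1 U=1 S=0
  [1] read 0x3F idx=22: raw=0x43007 flags P=1 W=1 U=1 S=0
  ✓ 0x43987  — 2 lookups
#3 VA=0x2A12C8C (r,kernel):
  [0] read 0x38 idx=21: raw=0x45007 flags P=1 W=1 U=1 S=0
  [1] read 0x45 idx=18: raw=0x49007 flags P=1 W=1 U=1 S=0
  ✓ 0x49C8C  — 2 lookups

Access #2 fault: NONE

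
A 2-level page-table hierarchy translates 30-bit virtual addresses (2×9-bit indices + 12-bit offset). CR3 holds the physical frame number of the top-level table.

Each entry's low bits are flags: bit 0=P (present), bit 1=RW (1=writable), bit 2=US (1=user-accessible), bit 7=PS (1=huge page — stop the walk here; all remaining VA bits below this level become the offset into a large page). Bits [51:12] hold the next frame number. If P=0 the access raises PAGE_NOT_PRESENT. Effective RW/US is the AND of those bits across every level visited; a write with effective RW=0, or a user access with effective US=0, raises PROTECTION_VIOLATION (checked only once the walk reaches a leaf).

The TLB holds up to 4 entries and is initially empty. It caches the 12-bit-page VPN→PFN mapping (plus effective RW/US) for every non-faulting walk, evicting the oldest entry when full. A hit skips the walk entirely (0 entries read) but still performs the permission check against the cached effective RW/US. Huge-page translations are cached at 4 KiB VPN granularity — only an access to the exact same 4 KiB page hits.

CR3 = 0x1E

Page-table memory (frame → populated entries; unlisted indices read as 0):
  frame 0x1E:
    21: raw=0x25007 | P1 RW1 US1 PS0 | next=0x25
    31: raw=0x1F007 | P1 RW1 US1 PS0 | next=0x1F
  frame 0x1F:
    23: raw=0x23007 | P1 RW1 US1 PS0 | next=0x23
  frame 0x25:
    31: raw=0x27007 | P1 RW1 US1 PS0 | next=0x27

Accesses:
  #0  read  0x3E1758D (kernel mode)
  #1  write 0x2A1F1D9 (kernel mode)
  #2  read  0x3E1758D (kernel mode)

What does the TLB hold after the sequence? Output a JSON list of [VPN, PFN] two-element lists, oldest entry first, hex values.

Walk each access:
#0 VA=0x3E1758D (r,kernel):
  lvl0: tbl 0x1E, slot 31 ⇒ 0x1F007 (P1/RW1/US1/PS0)
  lvl1: tbl 0x1F, slot 23 ⇒ 0x23007 (P1/RW1/US1/PS0)
  ✓ 0x2358D  — 2 lookups
#1 VA=0x2A1F1D9 (w,kernel):
  lvl0: tbl 0x1E, slot 21 ⇒ 0x25007 (P1/RW1/US1/PS0)
  lvl1: tbl 0x25, slot 31 ⇒ 0x27007 (P1/RW1/US1/PS0)
  ✓ 0x271D9  — 2 lookups
#2 VA=0x3E1758D (r,kernel):
  TLB hit vpn=0x3E17 → PA=0x2358D

TLB: [["0x3E17", "0x23"], ["0x2A1F", "0x27"]]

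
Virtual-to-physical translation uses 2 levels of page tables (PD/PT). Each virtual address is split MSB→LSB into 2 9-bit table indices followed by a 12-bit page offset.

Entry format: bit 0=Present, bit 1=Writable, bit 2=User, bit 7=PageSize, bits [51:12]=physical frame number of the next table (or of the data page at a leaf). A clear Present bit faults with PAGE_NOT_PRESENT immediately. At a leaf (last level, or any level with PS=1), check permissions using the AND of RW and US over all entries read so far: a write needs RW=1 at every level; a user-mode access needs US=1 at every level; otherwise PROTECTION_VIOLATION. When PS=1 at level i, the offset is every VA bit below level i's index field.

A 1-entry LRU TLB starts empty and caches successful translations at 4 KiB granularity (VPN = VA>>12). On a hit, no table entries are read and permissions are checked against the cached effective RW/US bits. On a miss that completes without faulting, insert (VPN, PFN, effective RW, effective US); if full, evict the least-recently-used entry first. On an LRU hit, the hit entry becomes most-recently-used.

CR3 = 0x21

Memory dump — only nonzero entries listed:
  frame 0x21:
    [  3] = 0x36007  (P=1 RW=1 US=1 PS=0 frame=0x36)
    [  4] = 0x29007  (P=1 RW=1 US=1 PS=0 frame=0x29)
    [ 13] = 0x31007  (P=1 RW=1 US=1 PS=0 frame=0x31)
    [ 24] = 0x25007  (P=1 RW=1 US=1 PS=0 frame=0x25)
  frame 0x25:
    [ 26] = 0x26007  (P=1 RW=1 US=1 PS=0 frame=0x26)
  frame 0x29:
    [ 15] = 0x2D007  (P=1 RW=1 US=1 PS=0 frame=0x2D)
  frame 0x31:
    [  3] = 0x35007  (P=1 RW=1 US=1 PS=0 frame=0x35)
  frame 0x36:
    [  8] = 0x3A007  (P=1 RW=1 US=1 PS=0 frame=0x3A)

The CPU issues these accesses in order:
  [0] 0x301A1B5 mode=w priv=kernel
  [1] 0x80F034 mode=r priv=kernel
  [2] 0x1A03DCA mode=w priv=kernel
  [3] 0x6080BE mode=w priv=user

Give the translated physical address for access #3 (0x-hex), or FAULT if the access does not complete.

Walk each access:
#0 VA=0x301A1B5 (w,kernel):
  [0] read 0x21 idx=24: raw=0x25007 flags P=1 W=1 U=1 S=0
  [1] read 0x25 idx=26: raw=0x26007 flags P=1 W=1 U=1 S=0
  ✓ 0x261B5  — 2 lookups
#1 VA=0x80F034 (r,kernel):
  [0] read 0x21 idx=4: raw=0x29007 flags P=1 W=1 U=1 S=0
  [1] read 0x29 idx=15: raw=0x2D007 flags P=1 W=1 U=1 S=0
  ✓ 0x2D034  — 2 lookups
#2 VA=0x1A03DCA (w,kernel):
  [0] read 0x21 idx=13: raw=0x31007 flags P=1 W=1 U=1 S=0
  [1] read 0x31 idx=3: raw=0x35007 flags P=1 W=1 U=1 S=0
  ✓ 0x35DCA  — 2 lookups
#3 VA=0x6080BE (w,user):
  [0] read 0x21 idx=3: raw=0x36007 flags P=1 W=1 U=1 S=0
  [1] read 0x36 idx=8: raw=0x3A007 flags P=1 W=1 U=1 S=0
  ✓ 0x3A0BE  — 2 lookups

Access #3 PA: 0x3A0BE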